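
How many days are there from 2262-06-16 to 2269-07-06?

2577

From June 16, 2262 to June 16, 2269: 7 years, of which 2 contain a Feb 29 — 5×365 + 2×366 = 2557 days.
June 2269: 30 − 16 = 14 days remain.
July 1–6, 2269: 6 days.
Residual: 20 days.
Total: 2577 days.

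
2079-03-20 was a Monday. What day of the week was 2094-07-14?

Day-of-year of March 20, 2079: 79.
Day-of-year of July 14, 2094: 195.
2079 has 365 days, so 365 − 79 = 286 days remain in 2079.
Full years 2080–2093: 10 common + 4 leap = 10×365 + 4×366 = 5114 days.
Total: 286 + 5114 + 195 = 5595 days.
5595 mod 7 = 2, so 2 days after Monday is Wednesday.

Wednesday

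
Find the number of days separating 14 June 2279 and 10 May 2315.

13113

Day-of-year of June 14, 2279: 165.
Day-of-year of May 10, 2315: 130.
2279 has 365 days, so 365 − 165 = 200 days remain in 2279.
Full years 2280–2314: 27 common + 8 leap = 27×365 + 8×366 = 12783 days.
Total: 200 + 12783 + 130 = 13113 days.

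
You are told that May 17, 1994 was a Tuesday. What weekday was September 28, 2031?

Day-of-year of May 17, 1994: 137.
Day-of-year of September 28, 2031: 271.
1994 has 365 days, so 365 − 137 = 228 days remain in 1994.
Full years 1995–2030: 27 common + 9 leap = 27×365 + 9×366 = 13149 days.
Total: 228 + 13149 + 271 = 13648 days.
13648 mod 7 = 5, so 5 days after Tuesday is Sunday.

Sunday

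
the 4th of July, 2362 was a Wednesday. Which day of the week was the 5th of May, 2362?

Count forward from the earlier date (May 5, 2362) to the later (July 4, 2362):
May 2362: 31 − 5 = 26 days remain.
Then June (30): 30 days.
July 1–4, 2362: 4 days.
Total: 26 + 30 + 4 = 60 days.
60 mod 7 = 4, so 4 days before Wednesday is Saturday.

Saturday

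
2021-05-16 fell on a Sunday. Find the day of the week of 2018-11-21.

Count forward from the earlier date (November 21, 2018) to the later (May 16, 2021):
Day-of-year of November 21, 2018: 325.
Day-of-year of May 16, 2021: 136.
2018 has 365 days, so 365 − 325 = 40 days remain in 2018.
Full years: 2019: 365; 2020: 366. Sum = 731.
Total: 40 + 731 + 136 = 907 days.
907 mod 7 = 4, so 4 days before Sunday is Wednesday.

Wednesday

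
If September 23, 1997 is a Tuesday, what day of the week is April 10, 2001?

September 23, 1997 → September 23, 1998: 365 days.
September 23, 1998 → September 23, 1999: 365 days.
September 23, 1999 → September 23, 2000: 366 days (2000 is a leap year (divisible by 400)).
September 2000: 30 − 23 = 7 days remain.
Then October (31), November (30), December (31), January (31), February 2001 (28), March (31): 31 + 30 + 31 + 31 + 28 + 31 = 182 days.
April 1–10, 2001: 10 days.
Residual: 199 days.
Total: 1295 days.
1295 is a multiple of 7, so April 10, 2001 falls on the same weekday: Tuesday.

Tuesday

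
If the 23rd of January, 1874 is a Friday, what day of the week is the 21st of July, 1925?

Tuesday

From January 23, 1874 to January 23, 1925: 51 years, of which 12 contain a Feb 29 — 39×365 + 12×366 = 18627 days.
(1900 is not a leap year (divisible by 100 but not 400).)
January 1925: 31 − 23 = 8 days remain.
Then February 1925 (28), March (31), April (30), May (31), June (30): 28 + 31 + 30 + 31 + 30 = 150 days.
July 1–21, 1925: 21 days.
Residual: 179 days.
Total: 18806 days.
18806 mod 7 = 4, so 4 days after Friday is Tuesday.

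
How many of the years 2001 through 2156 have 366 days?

38

Years divisible by 4: 2004, 2008, …, 2156 — 39 in all.
Of these, 2100 is divisible by 100 but not 400, so not leap.
Leap years: 39 − 1 = 38.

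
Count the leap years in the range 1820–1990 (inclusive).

Years divisible by 4: 1820, 1824, …, 1988 — 43 in all.
Of these, 1900 is divisible by 100 but not 400, so not leap.
Leap years: 43 − 1 = 42.

42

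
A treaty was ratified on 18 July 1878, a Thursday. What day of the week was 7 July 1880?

July 1878: 31 − 18 = 13 days remain.
Then 23 full months totalling 700 days.
July 1–7, 1880: 7 days.
Total: 13 + 700 + 7 = 720 days.
720 mod 7 = 6, so 6 days after Thursday is Wednesday.

Wednesday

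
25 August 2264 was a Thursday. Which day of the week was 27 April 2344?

Thursday

Day-of-year of August 25, 2264: 238.
Day-of-year of April 27, 2344: 118.
2264 has 366 days, so 366 − 238 = 128 days remain in 2264.
Full years 2265–2343: 61 common + 18 leap = 61×365 + 18×366 = 28853 days.
Total: 128 + 28853 + 118 = 29099 days.
29099 is a multiple of 7, so 27 April 2344 falls on the same weekday: Thursday.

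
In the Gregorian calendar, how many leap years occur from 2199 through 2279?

19

Years divisible by 4: 2200, 2204, …, 2276 — 20 in all.
Of these, 2200 is divisible by 100 but not 400, so not leap.
Leap years: 20 − 1 = 19.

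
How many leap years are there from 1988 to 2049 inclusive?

Years divisible by 4: 1988, 1992, …, 2048 — 16 in all.
2000 is divisible by 400, so still leap.
No century exceptions apply. Count: 16.

16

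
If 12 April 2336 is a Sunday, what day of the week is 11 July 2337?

Day-of-year of April 12, 2336: 103.
Day-of-year of July 11, 2337: 192.
2336 has 366 days, so 366 − 103 = 263 days remain in 2336.
Total: 263 + 192 = 455 days.
455 is a multiple of 7, so 11 July 2337 falls on the same weekday: Sunday.

Sunday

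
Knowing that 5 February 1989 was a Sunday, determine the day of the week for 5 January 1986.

Count forward from the earlier date (January 5, 1986) to the later (February 5, 1989):
Day-of-year of January 5, 1986: 5.
Day-of-year of February 5, 1989: 36.
1986 has 365 days, so 365 − 5 = 360 days remain in 1986.
Full years: 1987: 365; 1988: 366. Sum = 731.
Total: 360 + 731 + 36 = 1127 days.
1127 is a multiple of 7, so 5 January 1986 falls on the same weekday: Sunday.

Sunday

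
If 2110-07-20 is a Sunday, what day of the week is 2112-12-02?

Friday

July 20, 2110 → July 20, 2111: 365 days.
July 20, 2111 → July 20, 2112: 366 days (2112 is a leap year).
July 2112: 31 − 20 = 11 days remain.
Then August (31), September (30), October (31), November (30): 31 + 30 + 31 + 30 = 122 days.
December 1–2, 2112: 2 days.
Residual: 135 days.
Total: 866 days.
866 mod 7 = 5, so 5 days after Sunday is Friday.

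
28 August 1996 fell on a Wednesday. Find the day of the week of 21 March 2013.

Thursday

Day-of-year of August 28, 1996: 241.
Day-of-year of March 21, 2013: 80.
1996 has 366 days, so 366 − 241 = 125 days remain in 1996.
Full years 1997–2012: 12 common + 4 leap = 12×365 + 4×366 = 5844 days.
Total: 125 + 5844 + 80 = 6049 days.
6049 mod 7 = 1, so 1 day after Wednesday is Thursday.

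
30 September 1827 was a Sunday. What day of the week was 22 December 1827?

September 1827: 30 − 30 = 0 days remain.
Then October (31), November (30): 31 + 30 = 61 days.
December 1–22, 1827: 22 days.
Total: 0 + 61 + 22 = 83 days.
83 mod 7 = 6, so 6 days after Sunday is Saturday.

Saturday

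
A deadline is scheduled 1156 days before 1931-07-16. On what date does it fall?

1928-05-16

Count 1156 days before July 16, 1931:
May 16, 1928 → May 16, 1929: 365 days.
May 16, 1929 → May 16, 1930: 365 days.
May 16, 1930 → May 16, 1931: 365 days.
May 1931: 31 − 16 = 15 days remain.
Then June (30): 30 days.
July 1–16, 1931: 16 days.
Residual: 61 days.
Total: 1156 days.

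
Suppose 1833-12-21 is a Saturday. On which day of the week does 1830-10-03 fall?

Count forward from the earlier date (October 3, 1830) to the later (December 21, 1833):
Day-of-year of October 3, 1830: 276.
Day-of-year of December 21, 1833: 355.
1830 has 365 days, so 365 − 276 = 89 days remain in 1830.
Full years: 1831: 365; 1832: 366. Sum = 731.
Total: 89 + 731 + 355 = 1175 days.
1175 mod 7 = 6, so 6 days before Saturday is Sunday.

Sunday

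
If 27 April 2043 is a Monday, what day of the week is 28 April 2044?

April 2043: 30 − 27 = 3 days remain.
Then 11 full months totalling 336 days.
April 1–28, 2044: 28 days.
Total: 3 + 336 + 28 = 367 days.
367 mod 7 = 3, so 3 days after Monday is Thursday.

Thursday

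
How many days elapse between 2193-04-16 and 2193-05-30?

April 2193: 30 − 16 = 14 days remain.
May 1–30, 2193: 30 days.
Total: 14 + 30 = 44 days.

44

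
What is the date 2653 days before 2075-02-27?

2067-11-23

Count 2653 days before February 27, 2075:
Day-of-year of November 23, 2067: 327.
Day-of-year of February 27, 2075: 58.
2067 has 365 days, so 365 − 327 = 38 days remain in 2067.
Full years 2068–2074: 5 common + 2 leap = 5×365 + 2×366 = 2557 days.
Total: 38 + 2557 + 58 = 2653 days.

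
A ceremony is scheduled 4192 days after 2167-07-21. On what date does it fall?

2179-01-11

Count 4192 days after July 21, 2167:
From July 21, 2167 to July 21, 2178: 11 years, of which 3 contain a Feb 29 — 8×365 + 3×366 = 4018 days.
July 2178: 31 − 21 = 10 days remain.
Then August (31), September (30), October (31), November (30), December (31): 31 + 30 + 31 + 30 + 31 = 153 days.
January 1–11, 2179: 11 days.
Residual: 174 days.
Total: 4192 days.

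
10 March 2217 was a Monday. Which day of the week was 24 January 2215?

Tuesday

Count forward from the earlier date (January 24, 2215) to the later (March 10, 2217):
January 2215: 31 − 24 = 7 days remain.
Then 25 full months totalling 759 days.
March 1–10, 2217: 10 days.
Total: 7 + 759 + 10 = 776 days.
776 mod 7 = 6, so 6 days before Monday is Tuesday.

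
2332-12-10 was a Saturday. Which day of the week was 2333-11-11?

Day-of-year of December 10, 2332: 345.
Day-of-year of November 11, 2333: 315.
2332 has 366 days, so 366 − 345 = 21 days remain in 2332.
Total: 21 + 315 = 336 days.
336 is a multiple of 7, so 2333-11-11 falls on the same weekday: Saturday.

Saturday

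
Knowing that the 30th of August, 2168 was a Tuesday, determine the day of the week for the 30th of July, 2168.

Count forward from the earlier date (July 30, 2168) to the later (August 30, 2168):
July 2168: 31 − 30 = 1 day remains.
August 1–30, 2168: 30 days.
Total: 1 + 30 = 31 days.
31 mod 7 = 3, so 3 days before Tuesday is Saturday.

Saturday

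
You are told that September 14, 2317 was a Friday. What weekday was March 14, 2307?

Count forward from the earlier date (March 14, 2307) to the later (September 14, 2317):
From March 14, 2307 to March 14, 2317: 10 years, of which 3 contain a Feb 29 — 7×365 + 3×366 = 3653 days.
March 2317: 31 − 14 = 17 days remain.
Then April (30), May (31), June (30), July (31), August (31): 30 + 31 + 30 + 31 + 31 = 153 days.
September 1–14, 2317: 14 days.
Residual: 184 days.
Total: 3837 days.
3837 mod 7 = 1, so 1 day before Friday is Thursday.

Thursday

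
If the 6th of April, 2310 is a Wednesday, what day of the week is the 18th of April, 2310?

Within April 2310: 18 − 6 = 12 days.
12 mod 7 = 5, so 5 days after Wednesday is Monday.

Monday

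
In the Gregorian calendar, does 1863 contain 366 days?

No

1863 is not a leap year.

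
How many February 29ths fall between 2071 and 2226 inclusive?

Years divisible by 4: 2072, 2076, …, 2224 — 39 in all.
Of these, 2100, 2200 are divisible by 100 but not 400, so not leap.
Leap years: 39 − 2 = 37.

37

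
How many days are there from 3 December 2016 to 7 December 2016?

Within December 2016: 7 − 3 = 4 days.

4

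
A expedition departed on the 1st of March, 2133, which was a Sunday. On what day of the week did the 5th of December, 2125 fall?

Count forward from the earlier date (December 5, 2125) to the later (March 1, 2133):
From December 5, 2125 to December 5, 2132: 7 years, of which 2 contain a Feb 29 — 5×365 + 2×366 = 2557 days.
December 2132: 31 − 5 = 26 days remain.
Then January (31), February 2133 (28): 31 + 28 = 59 days.
March 1, 2133: 1 day.
Residual: 86 days.
Total: 2643 days.
2643 mod 7 = 4, so 4 days before Sunday is Wednesday.

Wednesday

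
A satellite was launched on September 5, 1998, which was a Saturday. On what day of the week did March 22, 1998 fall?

Count forward from the earlier date (March 22, 1998) to the later (September 5, 1998):
March 1998: 31 − 22 = 9 days remain.
Then April (30), May (31), June (30), July (31), August (31): 30 + 31 + 30 + 31 + 31 = 153 days.
September 1–5, 1998: 5 days.
Total: 9 + 153 + 5 = 167 days.
167 mod 7 = 6, so 6 days before Saturday is Sunday.

Sunday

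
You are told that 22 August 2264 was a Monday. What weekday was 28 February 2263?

Saturday

Count forward from the earlier date (February 28, 2263) to the later (August 22, 2264):
February 28, 2263 → February 28, 2264: 365 days.
February 2264: 29 − 28 = 1 day remains (2264 is a leap year, so February has 29 days).
Then March (31), April (30), May (31), June (30), July (31): 31 + 30 + 31 + 30 + 31 = 153 days.
August 1–22, 2264: 22 days.
Residual: 176 days.
Total: 541 days.
541 mod 7 = 2, so 2 days before Monday is Saturday.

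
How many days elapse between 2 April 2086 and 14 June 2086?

April 2086: 30 − 2 = 28 days remain.
Then May (31): 31 days.
June 1–14, 2086: 14 days.
Total: 28 + 31 + 14 = 73 days.

73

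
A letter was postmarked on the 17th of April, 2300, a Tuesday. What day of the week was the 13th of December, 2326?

Monday

Day-of-year of April 17, 2300: 107.
Day-of-year of December 13, 2326: 347.
2300 has 365 days, so 365 − 107 = 258 days remain in 2300.
Full years 2301–2325: 19 common + 6 leap = 19×365 + 6×366 = 9131 days.
Total: 258 + 9131 + 347 = 9736 days.
9736 mod 7 = 6, so 6 days after Tuesday is Monday.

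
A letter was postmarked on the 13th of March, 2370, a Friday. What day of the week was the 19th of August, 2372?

Saturday

March 13, 2370 → March 13, 2371: 365 days.
March 13, 2371 → March 13, 2372: 366 days (2372 is a leap year).
March 2372: 31 − 13 = 18 days remain.
Then April (30), May (31), June (30), July (31): 30 + 31 + 30 + 31 = 122 days.
August 1–19, 2372: 19 days.
Residual: 159 days.
Total: 890 days.
890 mod 7 = 1, so 1 day after Friday is Saturday.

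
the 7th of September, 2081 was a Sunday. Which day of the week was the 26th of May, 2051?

Count forward from the earlier date (May 26, 2051) to the later (September 7, 2081):
From May 26, 2051 to May 26, 2081: 30 years, of which 8 contain a Feb 29 — 22×365 + 8×366 = 10958 days.
May 2081: 31 − 26 = 5 days remain.
Then June (30), July (31), August (31): 30 + 31 + 31 = 92 days.
September 1–7, 2081: 7 days.
Residual: 104 days.
Total: 11062 days.
11062 mod 7 = 2, so 2 days before Sunday is Friday.

Friday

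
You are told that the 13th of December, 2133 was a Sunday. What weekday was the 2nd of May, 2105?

Saturday

Count forward from the earlier date (May 2, 2105) to the later (December 13, 2133):
Day-of-year of May 2, 2105: 122.
Day-of-year of December 13, 2133: 347.
2105 has 365 days, so 365 − 122 = 243 days remain in 2105.
Full years 2106–2132: 20 common + 7 leap = 20×365 + 7×366 = 9862 days.
Total: 243 + 9862 + 347 = 10452 days.
10452 mod 7 = 1, so 1 day before Sunday is Saturday.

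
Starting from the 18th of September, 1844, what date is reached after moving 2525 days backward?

the 20th of October, 1837

Count 2525 days before September 18, 1844:
Day-of-year of October 20, 1837: 293.
Day-of-year of September 18, 1844: 262.
1837 has 365 days, so 365 − 293 = 72 days remain in 1837.
Full years: 1838: 365; 1839: 365; 1840: 366; 1841: 365; 1842: 365; 1843: 365. Sum = 2191.
Total: 72 + 2191 + 262 = 2525 days.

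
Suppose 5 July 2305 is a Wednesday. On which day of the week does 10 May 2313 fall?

Saturday

Day-of-year of July 5, 2305: 186.
Day-of-year of May 10, 2313: 130.
2305 has 365 days, so 365 − 186 = 179 days remain in 2305.
Full years 2306–2312: 5 common + 2 leap = 5×365 + 2×366 = 2557 days.
Total: 179 + 2557 + 130 = 2866 days.
2866 mod 7 = 3, so 3 days after Wednesday is Saturday.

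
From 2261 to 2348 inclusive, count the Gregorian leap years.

21

Years divisible by 4: 2264, 2268, …, 2348 — 22 in all.
Of these, 2300 is divisible by 100 but not 400, so not leap.
Leap years: 22 − 1 = 21.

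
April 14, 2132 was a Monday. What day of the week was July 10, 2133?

April 14, 2132 → April 14, 2133: 365 days.
April 2133: 30 − 14 = 16 days remain.
Then May (31), June (30): 31 + 30 = 61 days.
July 1–10, 2133: 10 days.
Residual: 87 days.
Total: 452 days.
452 mod 7 = 4, so 4 days after Monday is Friday.

Friday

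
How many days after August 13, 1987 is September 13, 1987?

August 1987: 31 − 13 = 18 days remain.
September 1–13, 1987: 13 days.
Total: 18 + 13 = 31 days.

31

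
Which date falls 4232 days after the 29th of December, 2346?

the 31st of July, 2358

Count 4232 days after December 29, 2346:
Day-of-year of December 29, 2346: 363.
Day-of-year of July 31, 2358: 212.
2346 has 365 days, so 365 − 363 = 2 days remain in 2346.
Full years 2347–2357: 8 common + 3 leap = 8×365 + 3×366 = 4018 days.
Total: 2 + 4018 + 212 = 4232 days.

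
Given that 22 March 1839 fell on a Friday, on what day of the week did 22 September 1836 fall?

Thursday

Count forward from the earlier date (September 22, 1836) to the later (March 22, 1839):
September 22, 1836 → September 22, 1837: 365 days.
September 22, 1837 → September 22, 1838: 365 days.
September 1838: 30 − 22 = 8 days remain.
Then October (31), November (30), December (31), January (31), February 1839 (28): 31 + 30 + 31 + 31 + 28 = 151 days.
March 1–22, 1839: 22 days.
Residual: 181 days.
Total: 911 days.
911 mod 7 = 1, so 1 day before Friday is Thursday.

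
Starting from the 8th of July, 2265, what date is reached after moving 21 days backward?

the 17th of June, 2265

Count 21 days before July 8, 2265:
June 2265: 30 − 17 = 13 days remain.
July 1–8, 2265: 8 days.
Total: 13 + 8 = 21 days.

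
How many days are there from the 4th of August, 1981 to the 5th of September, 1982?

397

August 1981: 31 − 4 = 27 days remain.
Then 12 full months totalling 365 days.
September 1–5, 1982: 5 days.
Total: 27 + 365 + 5 = 397 days.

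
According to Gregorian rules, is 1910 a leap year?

1910 is not a leap year.

No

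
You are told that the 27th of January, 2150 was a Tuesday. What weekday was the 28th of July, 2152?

January 27, 2150 → January 27, 2151: 365 days.
January 27, 2151 → January 27, 2152: 365 days.
January 2152: 31 − 27 = 4 days remain.
Then February 2152 (29), March (31), April (30), May (31), June (30): 29 + 31 + 30 + 31 + 30 = 151 days.
July 1–28, 2152: 28 days.
Residual: 183 days.
Total: 913 days.
913 mod 7 = 3, so 3 days after Tuesday is Friday.

Friday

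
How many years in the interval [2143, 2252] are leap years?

27

Years divisible by 4: 2144, 2148, …, 2252 — 28 in all.
Of these, 2200 is divisible by 100 but not 400, so not leap.
Leap years: 28 − 1 = 27.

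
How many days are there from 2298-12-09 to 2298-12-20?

11

Within December 2298: 20 − 9 = 11 days.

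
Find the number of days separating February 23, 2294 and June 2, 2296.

830

Day-of-year of February 23, 2294: 54.
Day-of-year of June 2, 2296: 154.
2294 has 365 days, so 365 − 54 = 311 days remain in 2294.
Full years: 2295: 365. Sum = 365.
Total: 311 + 365 + 154 = 830 days.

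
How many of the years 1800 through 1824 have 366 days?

Years divisible by 4 in [1800, 1824]: 1800, 1804, 1808, 1812, 1816, 1820, 1824.
Of these, 1800 is divisible by 100 but not 400, so not leap.
Leap years: 7 − 1 = 6.

6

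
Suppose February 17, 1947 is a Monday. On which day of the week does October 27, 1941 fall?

Monday

Count forward from the earlier date (October 27, 1941) to the later (February 17, 1947):
October 27, 1941 → October 27, 1942: 365 days.
October 27, 1942 → October 27, 1943: 365 days.
October 27, 1943 → October 27, 1944: 366 days (1944 is a leap year).
October 27, 1944 → October 27, 1945: 365 days.
October 27, 1945 → October 27, 1946: 365 days.
October 1946: 31 − 27 = 4 days remain.
Then November (30), December (31), January (31): 30 + 31 + 31 = 92 days.
February 1–17, 1947: 17 days (1947 is not a leap year).
Residual: 113 days.
Total: 1939 days.
1939 is a multiple of 7, so October 27, 1941 falls on the same weekday: Monday.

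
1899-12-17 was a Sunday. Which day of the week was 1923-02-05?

From December 17, 1899 to December 17, 1922: 23 years, of which 5 contain a Feb 29 — 18×365 + 5×366 = 8400 days.
(1900 is not a leap year (divisible by 100 but not 400).)
December 1922: 31 − 17 = 14 days remain.
Then January (31): 31 days.
February 1–5, 1923: 5 days (1923 is not a leap year).
Residual: 50 days.
Total: 8450 days.
8450 mod 7 = 1, so 1 day after Sunday is Monday.

Monday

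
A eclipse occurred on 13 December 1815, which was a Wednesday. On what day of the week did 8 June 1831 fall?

Day-of-year of December 13, 1815: 347.
Day-of-year of June 8, 1831: 159.
1815 has 365 days, so 365 − 347 = 18 days remain in 1815.
Full years 1816–1830: 11 common + 4 leap = 11×365 + 4×366 = 5479 days.
Total: 18 + 5479 + 159 = 5656 days.
5656 is a multiple of 7, so 8 June 1831 falls on the same weekday: Wednesday.

Wednesday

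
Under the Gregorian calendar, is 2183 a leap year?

2183 is not a leap year.

No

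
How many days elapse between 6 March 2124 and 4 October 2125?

March 2124: 31 − 6 = 25 days remain.
Then 18 full months totalling 548 days.
October 1–4, 2125: 4 days.
Total: 25 + 548 + 4 = 577 days.

577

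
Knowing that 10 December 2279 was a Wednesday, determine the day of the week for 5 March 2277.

Monday

Count forward from the earlier date (March 5, 2277) to the later (December 10, 2279):
Day-of-year of March 5, 2277: 64.
Day-of-year of December 10, 2279: 344.
2277 has 365 days, so 365 − 64 = 301 days remain in 2277.
Full years: 2278: 365. Sum = 365.
Total: 301 + 365 + 344 = 1010 days.
1010 mod 7 = 2, so 2 days before Wednesday is Monday.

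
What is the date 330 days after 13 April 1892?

9 March 1893

Count 330 days after April 13, 1892:
Day-of-year of April 13, 1892: 104.
Day-of-year of March 9, 1893: 68.
1892 has 366 days, so 366 − 104 = 262 days remain in 1892.
Total: 262 + 68 = 330 days.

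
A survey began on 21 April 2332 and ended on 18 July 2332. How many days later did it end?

88

April 2332: 30 − 21 = 9 days remain.
Then May (31), June (30): 31 + 30 = 61 days.
July 1–18, 2332: 18 days.
Total: 9 + 61 + 18 = 88 days.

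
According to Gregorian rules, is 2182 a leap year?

No

2182 is not a leap year.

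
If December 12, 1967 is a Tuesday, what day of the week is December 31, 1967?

Sunday

Within December 1967: 31 − 12 = 19 days.
19 mod 7 = 5, so 5 days after Tuesday is Sunday.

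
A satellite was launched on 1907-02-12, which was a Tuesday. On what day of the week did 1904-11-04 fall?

Count forward from the earlier date (November 4, 1904) to the later (February 12, 1907):
November 4, 1904 → November 4, 1905: 365 days.
November 4, 1905 → November 4, 1906: 365 days.
November 1906: 30 − 4 = 26 days remain.
Then December (31), January (31): 31 + 31 = 62 days.
February 1–12, 1907: 12 days (1907 is not a leap year).
Residual: 100 days.
Total: 830 days.
830 mod 7 = 4, so 4 days before Tuesday is Friday.

Friday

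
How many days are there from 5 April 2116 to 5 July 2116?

91

April 2116: 30 − 5 = 25 days remain.
Then May (31), June (30): 31 + 30 = 61 days.
July 1–5, 2116: 5 days.
Total: 25 + 61 + 5 = 91 days.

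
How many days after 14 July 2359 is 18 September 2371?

4449

From July 14, 2359 to July 14, 2371: 12 years, of which 3 contain a Feb 29 — 9×365 + 3×366 = 4383 days.
July 2371: 31 − 14 = 17 days remain.
Then August (31): 31 days.
September 1–18, 2371: 18 days.
Residual: 66 days.
Total: 4449 days.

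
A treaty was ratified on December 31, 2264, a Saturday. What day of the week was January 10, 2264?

Sunday

Count forward from the earlier date (January 10, 2264) to the later (December 31, 2264):
January 2264: 31 − 10 = 21 days remain.
Then 10 full months totalling 304 days.
December 1–31, 2264: 31 days.
Total: 21 + 304 + 31 = 356 days.
356 mod 7 = 6, so 6 days before Saturday is Sunday.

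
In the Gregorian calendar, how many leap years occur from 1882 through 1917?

8

Years divisible by 4 in [1882, 1917]: 1884, 1888, 1892, 1896, 1900, 1904, 1908, 1912, 1916.
Of these, 1900 is divisible by 100 but not 400, so not leap.
Leap years: 9 − 1 = 8.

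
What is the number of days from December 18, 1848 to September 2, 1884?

From December 18, 1848 to December 18, 1883: 35 years, of which 8 contain a Feb 29 — 27×365 + 8×366 = 12783 days.
December 1883: 31 − 18 = 13 days remain.
Then January (31), February 1884 (29), March (31), April (30), May (31), June (30), July (31), August (31): 31 + 29 + 31 + 30 + 31 + 30 + 31 + 31 = 244 days.
September 1–2, 1884: 2 days.
Residual: 259 days.
Total: 13042 days.

13042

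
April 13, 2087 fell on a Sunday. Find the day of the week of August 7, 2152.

Day-of-year of April 13, 2087: 103.
Day-of-year of August 7, 2152: 220.
2087 has 365 days, so 365 − 103 = 262 days remain in 2087.
Full years 2088–2151: 49 common + 15 leap = 49×365 + 15×366 = 23375 days.
Total: 262 + 23375 + 220 = 23857 days.
23857 mod 7 = 1, so 1 day after Sunday is Monday.

Monday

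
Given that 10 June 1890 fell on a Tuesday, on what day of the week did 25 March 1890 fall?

Count forward from the earlier date (March 25, 1890) to the later (June 10, 1890):
March 1890: 31 − 25 = 6 days remain.
Then April (30), May (31): 30 + 31 = 61 days.
June 1–10, 1890: 10 days.
Total: 6 + 61 + 10 = 77 days.
77 is a multiple of 7, so 25 March 1890 falls on the same weekday: Tuesday.

Tuesday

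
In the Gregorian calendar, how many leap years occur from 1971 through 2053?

21

Years divisible by 4: 1972, 1976, …, 2052 — 21 in all.
2000 is divisible by 400, so still leap.
No century exceptions apply. Count: 21.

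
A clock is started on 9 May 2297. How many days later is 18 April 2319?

8013

Day-of-year of May 9, 2297: 129.
Day-of-year of April 18, 2319: 108.
2297 has 365 days, so 365 − 129 = 236 days remain in 2297.
Full years 2298–2318: 17 common + 4 leap = 17×365 + 4×366 = 7669 days.
Total: 236 + 7669 + 108 = 8013 days.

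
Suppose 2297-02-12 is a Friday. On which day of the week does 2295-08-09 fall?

Count forward from the earlier date (August 9, 2295) to the later (February 12, 2297):
Day-of-year of August 9, 2295: 221.
Day-of-year of February 12, 2297: 43.
2295 has 365 days, so 365 − 221 = 144 days remain in 2295.
Full years: 2296: 366. Sum = 366.
Total: 144 + 366 + 43 = 553 days.
553 is a multiple of 7, so 2295-08-09 falls on the same weekday: Friday.

Friday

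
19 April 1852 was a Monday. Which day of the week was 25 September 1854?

Monday

April 19, 1852 → April 19, 1853: 365 days.
April 19, 1853 → April 19, 1854: 365 days.
April 1854: 30 − 19 = 11 days remain.
Then May (31), June (30), July (31), August (31): 31 + 30 + 31 + 31 = 123 days.
September 1–25, 1854: 25 days.
Residual: 159 days.
Total: 889 days.
889 is a multiple of 7, so 25 September 1854 falls on the same weekday: Monday.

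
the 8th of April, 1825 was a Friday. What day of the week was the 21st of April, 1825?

Within April 1825: 21 − 8 = 13 days.
13 mod 7 = 6, so 6 days after Friday is Thursday.

Thursday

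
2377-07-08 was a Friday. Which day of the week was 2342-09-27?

Count forward from the earlier date (September 27, 2342) to the later (July 8, 2377):
Day-of-year of September 27, 2342: 270.
Day-of-year of July 8, 2377: 189.
2342 has 365 days, so 365 − 270 = 95 days remain in 2342.
Full years 2343–2376: 25 common + 9 leap = 25×365 + 9×366 = 12419 days.
Total: 95 + 12419 + 189 = 12703 days.
12703 mod 7 = 5, so 5 days before Friday is Sunday.

Sunday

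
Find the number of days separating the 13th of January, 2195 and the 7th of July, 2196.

541

Day-of-year of January 13, 2195: 13.
Day-of-year of July 7, 2196: 189.
2195 has 365 days, so 365 − 13 = 352 days remain in 2195.
Total: 352 + 189 = 541 days.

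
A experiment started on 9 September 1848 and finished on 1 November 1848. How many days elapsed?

53

September 1848: 30 − 9 = 21 days remain.
Then October (31): 31 days.
November 1, 1848: 1 day.
Total: 21 + 31 + 1 = 53 days.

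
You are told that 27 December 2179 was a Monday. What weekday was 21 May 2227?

Monday

Day-of-year of December 27, 2179: 361.
Day-of-year of May 21, 2227: 141.
2179 has 365 days, so 365 − 361 = 4 days remain in 2179.
Full years 2180–2226: 36 common + 11 leap = 36×365 + 11×366 = 17166 days.
Total: 4 + 17166 + 141 = 17311 days.
17311 is a multiple of 7, so 21 May 2227 falls on the same weekday: Monday.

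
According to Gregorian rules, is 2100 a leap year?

2100 is not a leap year (divisible by 100 but not 400).

No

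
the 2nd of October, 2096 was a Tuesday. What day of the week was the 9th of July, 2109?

Tuesday

From October 2, 2096 to October 2, 2108: 12 years, of which 2 contain a Feb 29 — 10×365 + 2×366 = 4382 days.
(2100 is not a leap year (divisible by 100 but not 400).)
October 2108: 31 − 2 = 29 days remain.
Then November (30), December (31), January (31), February 2109 (28), March (31), April (30), May (31), June (30): 30 + 31 + 31 + 28 + 31 + 30 + 31 + 30 = 242 days.
July 1–9, 2109: 9 days.
Residual: 280 days.
Total: 4662 days.
4662 is a multiple of 7, so the 9th of July, 2109 falls on the same weekday: Tuesday.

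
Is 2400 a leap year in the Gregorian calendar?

2400 is a leap year (divisible by 400).

Yes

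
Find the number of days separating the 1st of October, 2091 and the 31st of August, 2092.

335

Day-of-year of October 1, 2091: 274.
Day-of-year of August 31, 2092: 244.
2091 has 365 days, so 365 − 274 = 91 days remain in 2091.
Total: 91 + 244 = 335 days.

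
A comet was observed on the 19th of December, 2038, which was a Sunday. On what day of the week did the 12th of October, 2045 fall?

December 19, 2038 → December 19, 2039: 365 days.
December 19, 2039 → December 19, 2040: 366 days (2040 is a leap year).
December 19, 2040 → December 19, 2041: 365 days.
December 19, 2041 → December 19, 2042: 365 days.
December 19, 2042 → December 19, 2043: 365 days.
December 19, 2043 → December 19, 2044: 366 days (2044 is a leap year).
December 2044: 31 − 19 = 12 days remain.
Then 9 full months totalling 273 days.
October 1–12, 2045: 12 days.
Residual: 297 days.
Total: 2489 days.
2489 mod 7 = 4, so 4 days after Sunday is Thursday.

Thursday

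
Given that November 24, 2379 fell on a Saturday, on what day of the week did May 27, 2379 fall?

Count forward from the earlier date (May 27, 2379) to the later (November 24, 2379):
May 2379: 31 − 27 = 4 days remain.
Then June (30), July (31), August (31), September (30), October (31): 30 + 31 + 31 + 30 + 31 = 153 days.
November 1–24, 2379: 24 days.
Total: 4 + 153 + 24 = 181 days.
181 mod 7 = 6, so 6 days before Saturday is Sunday.

Sunday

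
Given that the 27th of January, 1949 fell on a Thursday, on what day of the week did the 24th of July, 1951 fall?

Day-of-year of January 27, 1949: 27.
Day-of-year of July 24, 1951: 205.
1949 has 365 days, so 365 − 27 = 338 days remain in 1949.
Full years: 1950: 365. Sum = 365.
Total: 338 + 365 + 205 = 908 days.
908 mod 7 = 5, so 5 days after Thursday is Tuesday.

Tuesday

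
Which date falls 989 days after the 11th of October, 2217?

the 26th of June, 2220

Count 989 days after October 11, 2217:
October 11, 2217 → October 11, 2218: 365 days.
October 11, 2218 → October 11, 2219: 365 days.
October 2219: 31 − 11 = 20 days remain.
Then November (30), December (31), January (31), February 2220 (29), March (31), April (30), May (31): 30 + 31 + 31 + 29 + 31 + 30 + 31 = 213 days.
June 1–26, 2220: 26 days.
Residual: 259 days.
Total: 989 days.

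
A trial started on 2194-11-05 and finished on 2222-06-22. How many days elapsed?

10090

Day-of-year of November 5, 2194: 309.
Day-of-year of June 22, 2222: 173.
2194 has 365 days, so 365 − 309 = 56 days remain in 2194.
Full years 2195–2221: 21 common + 6 leap = 21×365 + 6×366 = 9861 days.
Total: 56 + 9861 + 173 = 10090 days.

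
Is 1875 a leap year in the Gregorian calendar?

1875 is not a leap year.

No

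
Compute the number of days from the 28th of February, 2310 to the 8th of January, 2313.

February 28, 2310 → February 28, 2311: 365 days.
February 28, 2311 → February 28, 2312: 365 days.
February 2312: 29 − 28 = 1 day remains (2312 is a leap year, so February has 29 days).
Then 10 full months totalling 306 days.
January 1–8, 2313: 8 days.
Residual: 315 days.
Total: 1045 days.

1045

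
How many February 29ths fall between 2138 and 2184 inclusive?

12

Years divisible by 4 in [2138, 2184]: 2140, 2144, 2148, 2152, 2156, 2160, 2164, 2168, 2172, 2176, 2180, 2184.
No century exceptions apply. Count: 12.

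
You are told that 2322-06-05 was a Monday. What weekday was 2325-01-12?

Monday

June 5, 2322 → June 5, 2323: 365 days.
June 5, 2323 → June 5, 2324: 366 days (2324 is a leap year).
June 2324: 30 − 5 = 25 days remain.
Then July (31), August (31), September (30), October (31), November (30), December (31): 31 + 31 + 30 + 31 + 30 + 31 = 184 days.
January 1–12, 2325: 12 days.
Residual: 221 days.
Total: 952 days.
952 is a multiple of 7, so 2325-01-12 falls on the same weekday: Monday.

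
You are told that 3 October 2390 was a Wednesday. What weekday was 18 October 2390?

Within October 2390: 18 − 3 = 15 days.
15 mod 7 = 1, so 1 day after Wednesday is Thursday.

Thursday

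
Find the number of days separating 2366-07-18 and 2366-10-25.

July 2366: 31 − 18 = 13 days remain.
Then August (31), September (30): 31 + 30 = 61 days.
October 1–25, 2366: 25 days.
Total: 13 + 61 + 25 = 99 days.

99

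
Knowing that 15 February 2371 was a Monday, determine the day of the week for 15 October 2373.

Day-of-year of February 15, 2371: 46.
Day-of-year of October 15, 2373: 288.
2371 has 365 days, so 365 − 46 = 319 days remain in 2371.
Full years: 2372: 366. Sum = 366.
Total: 319 + 366 + 288 = 973 days.
973 is a multiple of 7, so 15 October 2373 falls on the same weekday: Monday.

Monday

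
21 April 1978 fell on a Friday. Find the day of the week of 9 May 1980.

April 21, 1978 → April 21, 1979: 365 days.
April 21, 1979 → April 21, 1980: 366 days (1980 is a leap year).
April 1980: 30 − 21 = 9 days remain.
May 1–9, 1980: 9 days.
Residual: 18 days.
Total: 749 days.
749 is a multiple of 7, so 9 May 1980 falls on the same weekday: Friday.

Friday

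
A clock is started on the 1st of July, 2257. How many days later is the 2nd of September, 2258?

428

July 2257: 31 − 1 = 30 days remain.
Then 13 full months totalling 396 days.
September 1–2, 2258: 2 days.
Total: 30 + 396 + 2 = 428 days.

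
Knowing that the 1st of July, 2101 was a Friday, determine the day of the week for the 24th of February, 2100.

Count forward from the earlier date (February 24, 2100) to the later (July 1, 2101):
February 24, 2100 → February 24, 2101: 365 days (2100 is not a leap year (divisible by 100 but not 400)).
February 2101: 28 − 24 = 4 days remain (2101 is not a leap year, so February has 28 days).
Then March (31), April (30), May (31), June (30): 31 + 30 + 31 + 30 = 122 days.
July 1, 2101: 1 day.
Residual: 127 days.
Total: 492 days.
492 mod 7 = 2, so 2 days before Friday is Wednesday.

Wednesday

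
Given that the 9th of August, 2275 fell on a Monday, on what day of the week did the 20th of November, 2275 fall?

Saturday

August 2275: 31 − 9 = 22 days remain.
Then September (30), October (31): 30 + 31 = 61 days.
November 1–20, 2275: 20 days.
Total: 22 + 61 + 20 = 103 days.
103 mod 7 = 5, so 5 days after Monday is Saturday.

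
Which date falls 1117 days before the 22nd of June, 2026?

the 1st of June, 2023

Count 1117 days before June 22, 2026:
June 1, 2023 → June 1, 2024: 366 days (2024 is a leap year).
June 1, 2024 → June 1, 2025: 365 days.
June 1, 2025 → June 1, 2026: 365 days.
Within June 2026: 22 − 1 = 21 days.
Total: 1117 days.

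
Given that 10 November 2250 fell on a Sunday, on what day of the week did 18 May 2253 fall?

Wednesday

Day-of-year of November 10, 2250: 314.
Day-of-year of May 18, 2253: 138.
2250 has 365 days, so 365 − 314 = 51 days remain in 2250.
Full years: 2251: 365; 2252: 366. Sum = 731.
Total: 51 + 731 + 138 = 920 days.
920 mod 7 = 3, so 3 days after Sunday is Wednesday.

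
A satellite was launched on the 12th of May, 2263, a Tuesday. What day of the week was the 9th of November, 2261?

Saturday

Count forward from the earlier date (November 9, 2261) to the later (May 12, 2263):
November 9, 2261 → November 9, 2262: 365 days.
November 2262: 30 − 9 = 21 days remain.
Then December (31), January (31), February 2263 (28), March (31), April (30): 31 + 31 + 28 + 31 + 30 = 151 days.
May 1–12, 2263: 12 days.
Residual: 184 days.
Total: 549 days.
549 mod 7 = 3, so 3 days before Tuesday is Saturday.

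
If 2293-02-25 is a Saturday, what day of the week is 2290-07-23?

Wednesday

Count forward from the earlier date (July 23, 2290) to the later (February 25, 2293):
July 23, 2290 → July 23, 2291: 365 days.
July 23, 2291 → July 23, 2292: 366 days (2292 is a leap year).
July 2292: 31 − 23 = 8 days remain.
Then August (31), September (30), October (31), November (30), December (31), January (31): 31 + 30 + 31 + 30 + 31 + 31 = 184 days.
February 1–25, 2293: 25 days (2293 is not a leap year).
Residual: 217 days.
Total: 948 days.
948 mod 7 = 3, so 3 days before Saturday is Wednesday.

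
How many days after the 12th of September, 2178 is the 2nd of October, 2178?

September 2178: 30 − 12 = 18 days remain.
October 1–2, 2178: 2 days.
Total: 18 + 2 = 20 days.

20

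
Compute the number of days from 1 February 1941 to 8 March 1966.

9166

From February 1, 1941 to February 1, 1966: 25 years, of which 6 contain a Feb 29 — 19×365 + 6×366 = 9131 days.
February 1966: 28 − 1 = 27 days remain (1966 is not a leap year, so February has 28 days).
March 1–8, 1966: 8 days.
Residual: 35 days.
Total: 9166 days.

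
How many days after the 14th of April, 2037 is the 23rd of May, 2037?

April 2037: 30 − 14 = 16 days remain.
May 1–23, 2037: 23 days.
Total: 16 + 23 = 39 days.

39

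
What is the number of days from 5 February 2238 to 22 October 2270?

From February 5, 2238 to February 5, 2270: 32 years, of which 8 contain a Feb 29 — 24×365 + 8×366 = 11688 days.
February 2270: 28 − 5 = 23 days remain (2270 is not a leap year, so February has 28 days).
Then March (31), April (30), May (31), June (30), July (31), August (31), September (30): 31 + 30 + 31 + 30 + 31 + 31 + 30 = 214 days.
October 1–22, 2270: 22 days.
Residual: 259 days.
Total: 11947 days.

11947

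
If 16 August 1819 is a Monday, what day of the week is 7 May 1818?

Thursday

Count forward from the earlier date (May 7, 1818) to the later (August 16, 1819):
Day-of-year of May 7, 1818: 127.
Day-of-year of August 16, 1819: 228.
1818 has 365 days, so 365 − 127 = 238 days remain in 1818.
Total: 238 + 228 = 466 days.
466 mod 7 = 4, so 4 days before Monday is Thursday.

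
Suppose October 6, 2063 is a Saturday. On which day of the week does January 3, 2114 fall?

From October 6, 2063 to October 6, 2113: 50 years, of which 12 contain a Feb 29 — 38×365 + 12×366 = 18262 days.
(2100 is not a leap year (divisible by 100 but not 400).)
October 2113: 31 − 6 = 25 days remain.
Then November (30), December (31): 30 + 31 = 61 days.
January 1–3, 2114: 3 days.
Residual: 89 days.
Total: 18351 days.
18351 mod 7 = 4, so 4 days after Saturday is Wednesday.

Wednesday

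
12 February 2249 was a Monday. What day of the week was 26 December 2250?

Thursday

February 2249: 28 − 12 = 16 days remain (2249 is not a leap year, so February has 28 days).
Then 21 full months totalling 640 days.
December 1–26, 2250: 26 days.
Total: 16 + 640 + 26 = 682 days.
682 mod 7 = 3, so 3 days after Monday is Thursday.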